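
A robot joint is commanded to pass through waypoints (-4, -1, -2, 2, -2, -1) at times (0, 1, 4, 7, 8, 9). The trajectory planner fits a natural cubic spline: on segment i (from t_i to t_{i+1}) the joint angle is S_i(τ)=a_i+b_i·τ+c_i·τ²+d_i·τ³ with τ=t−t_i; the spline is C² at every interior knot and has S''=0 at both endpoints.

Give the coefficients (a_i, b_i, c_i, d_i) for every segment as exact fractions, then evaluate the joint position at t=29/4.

  seg 0: a=-4 b=2913/803 c=0 d=-504/803
  seg 1: a=-1 b=1401/803 c=-1512/803 d=782/1971
  seg 2: a=-2 b=931/803 c=4066/2409 d=-11779/21681
  seg 3: a=2 b=-2716/803 c=-2571/803 d=2075/803
  seg 4: a=-2 b=-1633/803 c=3654/803 d=-1218/803
S(29/4) = 51119/51392

Δ: Δ0=3, Δ1=-1/3, Δ2=4/3, Δ3=-4, Δ4=1
row 1: diag=8, rhs=-20; c'=3/8, d'=-5/2
row 2: denom=12−3·3/8=87/8; d'=(10−3·-5/2)/(87/8)=140/87
row 3: denom=8−3·8/29=208/29; d'=(-32−3·140/87)/(208/29)=-267/52
row 4: denom=4−1·29/208=803/208; d'=(30−1·-267/52)/(803/208)=7308/803
back: M4=7308/803
back: M3=-267/52−29/208·7308/803=-5142/803
back: M2=140/87−8/29·-5142/803=8132/2409
back: M1=-5/2−3/8·8132/2409=-3024/803
M: M0=0, M1=-3024/803, M2=8132/2409, M3=-5142/803, M4=7308/803, M5=0
seg 0: a=-4, c=M0/2=0, d=(M1−M0)/(6·1)=-504/803, b=Δ0−h0·(2M0+M1)/6=2913/803
seg 1: a=-1, c=M1/2=-1512/803, d=(M2−M1)/(6·3)=782/1971, b=Δ1−h1·(2M1+M2)/6=1401/803
seg 2: a=-2, c=M2/2=4066/2409, d=(M3−M2)/(6·3)=-11779/21681, b=Δ2−h2·(2M2+M3)/6=931/803
seg 3: a=2, c=M3/2=-2571/803, d=(M4−M3)/(6·1)=2075/803, b=Δ3−h3·(2M3+M4)/6=-2716/803
seg 4: a=-2, c=M4/2=3654/803, d=(M5−M4)/(6·1)=-1218/803, b=Δ4−h4·(2M4+M5)/6=-1633/803
t_q=29/4 → seg 3, τ=1/4; S=2+-2716/803·τ+-2571/803·τ²+2075/803·τ³=51119/51392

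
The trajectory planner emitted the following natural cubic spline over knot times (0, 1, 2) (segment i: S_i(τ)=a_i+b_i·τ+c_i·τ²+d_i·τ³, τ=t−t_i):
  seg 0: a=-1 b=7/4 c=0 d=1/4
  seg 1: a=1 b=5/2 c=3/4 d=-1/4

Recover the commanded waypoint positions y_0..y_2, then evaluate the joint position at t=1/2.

y_0=-1 y_1=1 y_2=4
S(1/2) = -3/32

y_0 = S_0(0) = a_0 = -1
y_1 = S_1(0) = a_1 = 1
y_2 = S_1(1) = 4
t_q=1/2 is in segment 0 (τ=1/2); S_0(τ)=-3/32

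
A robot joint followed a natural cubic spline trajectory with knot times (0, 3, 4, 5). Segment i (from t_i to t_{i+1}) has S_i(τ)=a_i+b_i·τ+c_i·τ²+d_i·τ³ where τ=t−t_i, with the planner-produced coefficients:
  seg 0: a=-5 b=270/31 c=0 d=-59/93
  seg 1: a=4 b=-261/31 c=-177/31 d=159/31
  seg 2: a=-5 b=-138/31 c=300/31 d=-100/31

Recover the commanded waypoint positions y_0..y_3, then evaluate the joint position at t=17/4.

y_0=-5 y_1=4 y_2=-5 y_3=-3
S(17/4) = -2757/496

y_0 = S_0(0) = a_0 = -5
y_1 = S_1(0) = a_1 = 4
y_2 = S_2(0) = a_2 = -5
y_3 = S_2(1) = -3
t_q=17/4 is in segment 2 (τ=1/4); S_2(τ)=-2757/496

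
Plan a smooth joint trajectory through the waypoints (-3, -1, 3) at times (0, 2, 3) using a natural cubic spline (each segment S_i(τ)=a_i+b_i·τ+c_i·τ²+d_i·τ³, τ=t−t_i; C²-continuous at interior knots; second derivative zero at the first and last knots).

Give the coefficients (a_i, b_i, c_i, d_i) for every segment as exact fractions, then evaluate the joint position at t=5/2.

Δ: Δ0=1, Δ1=4
row 1: diag=6, rhs=18; c'=1/6, d'=3
back: M1=3
M: M0=0, M1=3, M2=0
seg 0: a=-3, c=M0/2=0, d=(M1−M0)/(6·2)=1/4, b=Δ0−h0·(2M0+M1)/6=0
seg 1: a=-1, c=M1/2=3/2, d=(M2−M1)/(6·1)=-1/2, b=Δ1−h1·(2M1+M2)/6=3
t_q=5/2 → seg 1, τ=1/2; S=-1+3·τ+3/2·τ²+-1/2·τ³=13/16

  seg 0: a=-3 b=0 c=0 d=1/4
  seg 1: a=-1 b=3 c=3/2 d=-1/2
S(5/2) = 13/16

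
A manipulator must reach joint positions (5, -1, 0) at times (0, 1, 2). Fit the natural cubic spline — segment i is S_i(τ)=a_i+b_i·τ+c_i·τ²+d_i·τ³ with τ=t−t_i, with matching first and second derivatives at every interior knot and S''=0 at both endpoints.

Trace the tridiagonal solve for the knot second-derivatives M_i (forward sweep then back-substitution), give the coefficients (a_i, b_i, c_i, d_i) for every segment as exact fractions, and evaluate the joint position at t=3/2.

  seg 0: a=5 b=-31/4 c=0 d=7/4
  seg 1: a=-1 b=-5/2 c=21/4 d=-7/4
S(3/2) = -37/32

Δ: Δ0=-6, Δ1=1
row 1: diag=4, rhs=42; c'=1/4, d'=21/2
back: M1=21/2
M: M0=0, M1=21/2, M2=0
seg 0: a=5, c=M0/2=0, d=(M1−M0)/(6·1)=7/4, b=Δ0−h0·(2M0+M1)/6=-31/4
seg 1: a=-1, c=M1/2=21/4, d=(M2−M1)/(6·1)=-7/4, b=Δ1−h1·(2M1+M2)/6=-5/2
t_q=3/2 → seg 1, τ=1/2; S=-1+-5/2·τ+21/4·τ²+-7/4·τ³=-37/32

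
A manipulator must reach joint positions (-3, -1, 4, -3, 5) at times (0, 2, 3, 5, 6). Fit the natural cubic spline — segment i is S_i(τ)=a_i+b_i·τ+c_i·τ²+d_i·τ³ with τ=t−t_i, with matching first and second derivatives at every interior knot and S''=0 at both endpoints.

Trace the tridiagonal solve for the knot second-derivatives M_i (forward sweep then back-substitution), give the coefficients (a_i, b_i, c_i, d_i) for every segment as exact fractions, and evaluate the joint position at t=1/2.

  seg 0: a=-3 b=-109/93 c=0 d=101/186
  seg 1: a=-1 b=497/93 c=101/31 d=-335/93
  seg 2: a=4 b=98/93 c=-234/31 d=1961/744
  seg 3: a=-3 b=463/186 c=1025/124 d=-1025/372
S(1/2) = -1745/496

Δ: Δ0=1, Δ1=5, Δ2=-7/2, Δ3=8
row 1: diag=6, rhs=24; c'=1/6, d'=4
row 2: denom=6−1·1/6=35/6; d'=(-51−1·4)/(35/6)=-66/7
row 3: denom=6−2·12/35=186/35; d'=(69−2·-66/7)/(186/35)=1025/62
back: M3=1025/62
back: M2=-66/7−12/35·1025/62=-468/31
back: M1=4−1/6·-468/31=202/31
M: M0=0, M1=202/31, M2=-468/31, M3=1025/62, M4=0
seg 0: a=-3, c=M0/2=0, d=(M1−M0)/(6·2)=101/186, b=Δ0−h0·(2M0+M1)/6=-109/93
seg 1: a=-1, c=M1/2=101/31, d=(M2−M1)/(6·1)=-335/93, b=Δ1−h1·(2M1+M2)/6=497/93
seg 2: a=4, c=M2/2=-234/31, d=(M3−M2)/(6·2)=1961/744, b=Δ2−h2·(2M2+M3)/6=98/93
seg 3: a=-3, c=M3/2=1025/124, d=(M4−M3)/(6·1)=-1025/372, b=Δ3−h3·(2M3+M4)/6=463/186
t_q=1/2 → seg 0, τ=1/2; S=-3+-109/93·τ+0·τ²+101/186·τ³=-1745/496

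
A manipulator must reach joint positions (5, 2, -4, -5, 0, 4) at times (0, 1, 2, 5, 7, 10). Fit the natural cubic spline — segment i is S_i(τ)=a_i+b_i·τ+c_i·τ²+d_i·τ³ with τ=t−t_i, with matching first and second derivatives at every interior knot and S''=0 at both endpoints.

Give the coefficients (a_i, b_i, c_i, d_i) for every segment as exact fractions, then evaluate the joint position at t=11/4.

Δ: Δ0=-3, Δ1=-6, Δ2=-1/3, Δ3=5/2, Δ4=4/3
row 1: diag=4, rhs=-18; c'=1/4, d'=-9/2
row 2: denom=8−1·1/4=31/4; d'=(34−1·-9/2)/(31/4)=154/31
row 3: denom=10−3·12/31=274/31; d'=(17−3·154/31)/(274/31)=65/274
row 4: denom=10−2·31/137=1308/137; d'=(-7−2·65/274)/(1308/137)=-256/327
back: M4=-256/327
back: M3=65/274−31/137·-256/327=271/654
back: M2=154/31−12/31·271/654=524/109
back: M1=-9/2−1/4·524/109=-1243/218
M: M0=0, M1=-1243/218, M2=524/109, M3=271/654, M4=-256/327, M5=0
seg 0: a=5, c=M0/2=0, d=(M1−M0)/(6·1)=-1243/1308, b=Δ0−h0·(2M0+M1)/6=-2681/1308
seg 1: a=2, c=M1/2=-1243/436, d=(M2−M1)/(6·1)=2291/1308, b=Δ1−h1·(2M1+M2)/6=-3205/654
seg 2: a=-4, c=M2/2=262/109, d=(M3−M2)/(6·3)=-2873/11772, b=Δ2−h2·(2M2+M3)/6=-6995/1308
seg 3: a=-5, c=M3/2=271/1308, d=(M4−M3)/(6·2)=-87/872, b=Δ3−h3·(2M3+M4)/6=1625/654
seg 4: a=0, c=M4/2=-128/327, d=(M5−M4)/(6·3)=128/2943, b=Δ4−h4·(2M4+M5)/6=692/327
t_q=11/4 → seg 2, τ=3/4; S=-4+-6995/1308·τ+262/109·τ²+-2873/11772·τ³=-188681/27904

  seg 0: a=5 b=-2681/1308 c=0 d=-1243/1308
  seg 1: a=2 b=-3205/654 c=-1243/436 d=2291/1308
  seg 2: a=-4 b=-6995/1308 c=262/109 d=-2873/11772
  seg 3: a=-5 b=1625/654 c=271/1308 d=-87/872
  seg 4: a=0 b=692/327 c=-128/327 d=128/2943
S(11/4) = -188681/27904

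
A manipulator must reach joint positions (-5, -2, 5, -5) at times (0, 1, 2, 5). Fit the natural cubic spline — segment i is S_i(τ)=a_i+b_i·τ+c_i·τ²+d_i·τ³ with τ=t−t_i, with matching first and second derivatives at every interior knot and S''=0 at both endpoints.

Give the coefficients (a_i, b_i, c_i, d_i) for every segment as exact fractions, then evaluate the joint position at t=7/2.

Δ: Δ0=3, Δ1=7, Δ2=-10/3
row 1: diag=4, rhs=24; c'=1/4, d'=6
row 2: denom=8−1·1/4=31/4; d'=(-62−1·6)/(31/4)=-272/31
back: M2=-272/31
back: M1=6−1/4·-272/31=254/31
M: M0=0, M1=254/31, M2=-272/31, M3=0
seg 0: a=-5, c=M0/2=0, d=(M1−M0)/(6·1)=127/93, b=Δ0−h0·(2M0+M1)/6=152/93
seg 1: a=-2, c=M1/2=127/31, d=(M2−M1)/(6·1)=-263/93, b=Δ1−h1·(2M1+M2)/6=533/93
seg 2: a=5, c=M2/2=-136/31, d=(M3−M2)/(6·3)=136/279, b=Δ2−h2·(2M2+M3)/6=506/93
t_q=7/2 → seg 2, τ=3/2; S=5+506/93·τ+-136/31·τ²+136/279·τ³=153/31

  seg 0: a=-5 b=152/93 c=0 d=127/93
  seg 1: a=-2 b=533/93 c=127/31 d=-263/93
  seg 2: a=5 b=506/93 c=-136/31 d=136/279
S(7/2) = 153/31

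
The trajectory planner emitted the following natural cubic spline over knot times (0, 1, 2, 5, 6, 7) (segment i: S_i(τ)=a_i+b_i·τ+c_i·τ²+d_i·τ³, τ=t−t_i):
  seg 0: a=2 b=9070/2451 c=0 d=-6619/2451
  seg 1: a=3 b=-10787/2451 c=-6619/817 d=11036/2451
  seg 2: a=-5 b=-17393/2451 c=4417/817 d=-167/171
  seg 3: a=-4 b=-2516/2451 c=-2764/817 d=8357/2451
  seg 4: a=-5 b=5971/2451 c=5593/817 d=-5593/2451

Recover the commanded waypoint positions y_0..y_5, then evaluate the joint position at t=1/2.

y_0=2 y_1=3 y_2=-5 y_3=-4 y_4=-5 y_5=2
S(1/2) = 22959/6536

y_0 = S_0(0) = a_0 = 2
y_1 = S_1(0) = a_1 = 3
y_2 = S_2(0) = a_2 = -5
y_3 = S_3(0) = a_3 = -4
y_4 = S_4(0) = a_4 = -5
y_5 = S_4(1) = 2
t_q=1/2 is in segment 0 (τ=1/2); S_0(τ)=22959/6536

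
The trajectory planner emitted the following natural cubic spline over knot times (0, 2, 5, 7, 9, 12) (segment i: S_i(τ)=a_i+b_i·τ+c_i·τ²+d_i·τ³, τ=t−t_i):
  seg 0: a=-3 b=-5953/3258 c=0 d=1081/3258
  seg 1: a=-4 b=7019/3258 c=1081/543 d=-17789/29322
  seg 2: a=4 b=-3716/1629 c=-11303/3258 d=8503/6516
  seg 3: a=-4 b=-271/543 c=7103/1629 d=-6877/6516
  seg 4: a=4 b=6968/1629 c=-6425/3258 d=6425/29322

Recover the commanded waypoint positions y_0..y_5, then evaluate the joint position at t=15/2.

y_0 = S_0(0) = a_0 = -3
y_1 = S_1(0) = a_1 = -4
y_2 = S_2(0) = a_2 = 4
y_3 = S_3(0) = a_3 = -4
y_4 = S_4(0) = a_4 = 4
y_5 = S_4(3) = 5
t_q=15/2 is in segment 3 (τ=1/2); S_3(τ)=-57191/17376

y_0=-3 y_1=-4 y_2=4 y_3=-4 y_4=4 y_5=5
S(15/2) = -57191/17376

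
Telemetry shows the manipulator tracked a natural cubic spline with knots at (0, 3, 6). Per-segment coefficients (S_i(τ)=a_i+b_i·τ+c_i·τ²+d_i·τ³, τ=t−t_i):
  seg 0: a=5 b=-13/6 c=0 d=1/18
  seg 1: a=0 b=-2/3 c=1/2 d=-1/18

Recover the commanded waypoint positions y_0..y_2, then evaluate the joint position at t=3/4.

y_0=5 y_1=0 y_2=1
S(3/4) = 435/128

y_0 = S_0(0) = a_0 = 5
y_1 = S_1(0) = a_1 = 0
y_2 = S_1(3) = 1
t_q=3/4 is in segment 0 (τ=3/4); S_0(τ)=435/128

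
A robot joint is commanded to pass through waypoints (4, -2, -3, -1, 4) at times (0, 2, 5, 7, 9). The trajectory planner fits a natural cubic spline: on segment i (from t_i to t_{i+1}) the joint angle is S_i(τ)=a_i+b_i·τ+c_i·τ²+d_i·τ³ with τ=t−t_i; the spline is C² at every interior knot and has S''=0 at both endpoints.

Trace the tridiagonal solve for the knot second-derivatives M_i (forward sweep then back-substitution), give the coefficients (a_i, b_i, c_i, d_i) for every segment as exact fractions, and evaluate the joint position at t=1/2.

Δ: Δ0=-3, Δ1=-1/3, Δ2=1, Δ3=5/2
row 1: diag=10, rhs=16; c'=3/10, d'=8/5
row 2: denom=10−3·3/10=91/10; d'=(8−3·8/5)/(91/10)=32/91
row 3: denom=8−2·20/91=688/91; d'=(9−2·32/91)/(688/91)=755/688
back: M3=755/688
back: M2=32/91−20/91·755/688=19/172
back: M1=8/5−3/10·19/172=539/344
M: M0=0, M1=539/344, M2=19/172, M3=755/688, M4=0
seg 0: a=4, c=M0/2=0, d=(M1−M0)/(6·2)=539/4128, b=Δ0−h0·(2M0+M1)/6=-3635/1032
seg 1: a=-2, c=M1/2=539/688, d=(M2−M1)/(6·3)=-167/2064, b=Δ1−h1·(2M1+M2)/6=-1009/516
seg 2: a=-3, c=M2/2=19/344, d=(M3−M2)/(6·2)=679/8256, b=Δ2−h2·(2M2+M3)/6=1157/2064
seg 3: a=-1, c=M3/2=755/1376, d=(M4−M3)/(6·2)=-755/8256, b=Δ3−h3·(2M3+M4)/6=1825/1032
t_q=1/2 → seg 0, τ=1/2; S=4+-3635/1032·τ+0·τ²+539/4128·τ³=24825/11008

  seg 0: a=4 b=-3635/1032 c=0 d=539/4128
  seg 1: a=-2 b=-1009/516 c=539/688 d=-167/2064
  seg 2: a=-3 b=1157/2064 c=19/344 d=679/8256
  seg 3: a=-1 b=1825/1032 c=755/1376 d=-755/8256
S(1/2) = 24825/11008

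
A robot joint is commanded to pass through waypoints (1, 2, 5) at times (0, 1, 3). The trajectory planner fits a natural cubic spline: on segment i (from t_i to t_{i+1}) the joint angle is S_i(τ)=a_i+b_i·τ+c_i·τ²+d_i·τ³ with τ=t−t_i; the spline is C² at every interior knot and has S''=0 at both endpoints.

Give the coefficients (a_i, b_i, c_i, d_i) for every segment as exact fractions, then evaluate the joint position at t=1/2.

  seg 0: a=1 b=11/12 c=0 d=1/12
  seg 1: a=2 b=7/6 c=1/4 d=-1/24
S(1/2) = 47/32

Δ: Δ0=1, Δ1=3/2
row 1: diag=6, rhs=3; c'=1/3, d'=1/2
back: M1=1/2
M: M0=0, M1=1/2, M2=0
seg 0: a=1, c=M0/2=0, d=(M1−M0)/(6·1)=1/12, b=Δ0−h0·(2M0+M1)/6=11/12
seg 1: a=2, c=M1/2=1/4, d=(M2−M1)/(6·2)=-1/24, b=Δ1−h1·(2M1+M2)/6=7/6
t_q=1/2 → seg 0, τ=1/2; S=1+11/12·τ+0·τ²+1/12·τ³=47/32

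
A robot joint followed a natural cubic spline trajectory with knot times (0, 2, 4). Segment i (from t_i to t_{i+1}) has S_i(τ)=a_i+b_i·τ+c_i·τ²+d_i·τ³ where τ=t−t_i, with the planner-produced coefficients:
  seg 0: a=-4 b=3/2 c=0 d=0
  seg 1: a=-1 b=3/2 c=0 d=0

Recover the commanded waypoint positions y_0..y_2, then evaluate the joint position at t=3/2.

y_0=-4 y_1=-1 y_2=2
S(3/2) = -7/4

y_0 = S_0(0) = a_0 = -4
y_1 = S_1(0) = a_1 = -1
y_2 = S_1(2) = 2
t_q=3/2 is in segment 0 (τ=3/2); S_0(τ)=-7/4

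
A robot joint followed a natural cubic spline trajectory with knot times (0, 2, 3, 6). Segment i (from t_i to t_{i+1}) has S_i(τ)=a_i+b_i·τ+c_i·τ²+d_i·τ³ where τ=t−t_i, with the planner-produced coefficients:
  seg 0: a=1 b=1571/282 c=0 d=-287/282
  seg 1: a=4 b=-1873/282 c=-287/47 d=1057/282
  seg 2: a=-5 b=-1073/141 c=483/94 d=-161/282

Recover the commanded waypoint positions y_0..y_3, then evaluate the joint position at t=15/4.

y_0=1 y_1=4 y_2=-5 y_3=3
S(15/4) = -48477/6016

y_0 = S_0(0) = a_0 = 1
y_1 = S_1(0) = a_1 = 4
y_2 = S_2(0) = a_2 = -5
y_3 = S_2(3) = 3
t_q=15/4 is in segment 2 (τ=3/4); S_2(τ)=-48477/6016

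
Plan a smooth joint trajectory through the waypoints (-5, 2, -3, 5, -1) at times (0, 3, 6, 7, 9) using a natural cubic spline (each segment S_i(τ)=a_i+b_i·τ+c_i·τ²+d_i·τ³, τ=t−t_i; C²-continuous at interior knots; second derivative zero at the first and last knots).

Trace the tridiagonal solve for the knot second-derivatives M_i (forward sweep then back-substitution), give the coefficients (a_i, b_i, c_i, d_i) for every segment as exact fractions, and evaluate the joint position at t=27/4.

  seg 0: a=-5 b=475/102 c=0 d=-79/306
  seg 1: a=2 b=-118/51 c=-79/34 d=259/306
  seg 2: a=-3 b=673/102 c=90/17 d=-397/102
  seg 3: a=5 b=281/51 c=-217/34 d=217/204
S(27/4) = 7147/2176

Δ: Δ0=7/3, Δ1=-5/3, Δ2=8, Δ3=-3
row 1: diag=12, rhs=-24; c'=1/4, d'=-2
row 2: denom=8−3·1/4=29/4; d'=(58−3·-2)/(29/4)=256/29
row 3: denom=6−1·4/29=170/29; d'=(-66−1·256/29)/(170/29)=-217/17
back: M3=-217/17
back: M2=256/29−4/29·-217/17=180/17
back: M1=-2−1/4·180/17=-79/17
M: M0=0, M1=-79/17, M2=180/17, M3=-217/17, M4=0
seg 0: a=-5, c=M0/2=0, d=(M1−M0)/(6·3)=-79/306, b=Δ0−h0·(2M0+M1)/6=475/102
seg 1: a=2, c=M1/2=-79/34, d=(M2−M1)/(6·3)=259/306, b=Δ1−h1·(2M1+M2)/6=-118/51
seg 2: a=-3, c=M2/2=90/17, d=(M3−M2)/(6·1)=-397/102, b=Δ2−h2·(2M2+M3)/6=673/102
seg 3: a=5, c=M3/2=-217/34, d=(M4−M3)/(6·2)=217/204, b=Δ3−h3·(2M3+M4)/6=281/51
t_q=27/4 → seg 2, τ=3/4; S=-3+673/102·τ+90/17·τ²+-397/102·τ³=7147/2176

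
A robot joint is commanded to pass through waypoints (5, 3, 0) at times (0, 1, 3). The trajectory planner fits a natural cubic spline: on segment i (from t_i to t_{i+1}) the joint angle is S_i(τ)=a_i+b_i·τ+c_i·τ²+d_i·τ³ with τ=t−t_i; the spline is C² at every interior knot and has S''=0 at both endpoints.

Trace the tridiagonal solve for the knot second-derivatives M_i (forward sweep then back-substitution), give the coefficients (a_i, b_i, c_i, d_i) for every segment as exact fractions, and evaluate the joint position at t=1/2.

  seg 0: a=5 b=-25/12 c=0 d=1/12
  seg 1: a=3 b=-11/6 c=1/4 d=-1/24
S(1/2) = 127/32

Δ: Δ0=-2, Δ1=-3/2
row 1: diag=6, rhs=3; c'=1/3, d'=1/2
back: M1=1/2
M: M0=0, M1=1/2, M2=0
seg 0: a=5, c=M0/2=0, d=(M1−M0)/(6·1)=1/12, b=Δ0−h0·(2M0+M1)/6=-25/12
seg 1: a=3, c=M1/2=1/4, d=(M2−M1)/(6·2)=-1/24, b=Δ1−h1·(2M1+M2)/6=-11/6
t_q=1/2 → seg 0, τ=1/2; S=5+-25/12·τ+0·τ²+1/12·τ³=127/32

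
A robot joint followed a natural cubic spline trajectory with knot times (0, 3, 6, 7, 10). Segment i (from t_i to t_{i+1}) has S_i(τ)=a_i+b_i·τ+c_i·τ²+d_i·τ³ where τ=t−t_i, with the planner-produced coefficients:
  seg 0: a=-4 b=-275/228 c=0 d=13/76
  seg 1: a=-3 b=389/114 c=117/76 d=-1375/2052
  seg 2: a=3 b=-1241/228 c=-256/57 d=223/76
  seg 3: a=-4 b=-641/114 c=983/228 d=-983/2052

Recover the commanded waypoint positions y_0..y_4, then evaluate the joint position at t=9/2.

y_0 = S_0(0) = a_0 = -4
y_1 = S_1(0) = a_1 = -3
y_2 = S_2(0) = a_2 = 3
y_3 = S_3(0) = a_3 = -4
y_4 = S_3(3) = 5
t_q=9/2 is in segment 1 (τ=3/2); S_1(τ)=2019/608

y_0=-4 y_1=-3 y_2=3 y_3=-4 y_4=5
S(9/2) = 2019/608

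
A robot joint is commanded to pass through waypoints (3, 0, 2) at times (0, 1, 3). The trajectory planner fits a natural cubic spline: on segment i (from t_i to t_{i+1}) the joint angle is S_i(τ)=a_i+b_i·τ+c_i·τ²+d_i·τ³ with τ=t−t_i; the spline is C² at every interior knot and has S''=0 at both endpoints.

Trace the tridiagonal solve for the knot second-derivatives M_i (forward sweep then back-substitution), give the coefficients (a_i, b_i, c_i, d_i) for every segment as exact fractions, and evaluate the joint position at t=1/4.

  seg 0: a=3 b=-11/3 c=0 d=2/3
  seg 1: a=0 b=-5/3 c=2 d=-1/3
S(1/4) = 67/32

Δ: Δ0=-3, Δ1=1
row 1: diag=6, rhs=24; c'=1/3, d'=4
back: M1=4
M: M0=0, M1=4, M2=0
seg 0: a=3, c=M0/2=0, d=(M1−M0)/(6·1)=2/3, b=Δ0−h0·(2M0+M1)/6=-11/3
seg 1: a=0, c=M1/2=2, d=(M2−M1)/(6·2)=-1/3, b=Δ1−h1·(2M1+M2)/6=-5/3
t_q=1/4 → seg 0, τ=1/4; S=3+-11/3·τ+0·τ²+2/3·τ³=67/32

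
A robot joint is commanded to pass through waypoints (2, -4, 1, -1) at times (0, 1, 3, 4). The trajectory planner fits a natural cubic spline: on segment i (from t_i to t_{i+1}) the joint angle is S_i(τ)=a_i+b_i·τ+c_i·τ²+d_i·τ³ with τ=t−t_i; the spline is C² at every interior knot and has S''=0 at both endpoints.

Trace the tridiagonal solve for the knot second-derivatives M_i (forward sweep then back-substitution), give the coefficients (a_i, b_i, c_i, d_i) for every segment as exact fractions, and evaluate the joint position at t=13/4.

  seg 0: a=2 b=-63/8 c=0 d=15/8
  seg 1: a=-4 b=-9/4 c=45/8 d=-13/8
  seg 2: a=1 b=3/4 c=-33/8 d=11/8
S(13/4) = 487/512

Δ: Δ0=-6, Δ1=5/2, Δ2=-2
row 1: diag=6, rhs=51; c'=1/3, d'=17/2
row 2: denom=6−2·1/3=16/3; d'=(-27−2·17/2)/(16/3)=-33/4
back: M2=-33/4
back: M1=17/2−1/3·-33/4=45/4
M: M0=0, M1=45/4, M2=-33/4, M3=0
seg 0: a=2, c=M0/2=0, d=(M1−M0)/(6·1)=15/8, b=Δ0−h0·(2M0+M1)/6=-63/8
seg 1: a=-4, c=M1/2=45/8, d=(M2−M1)/(6·2)=-13/8, b=Δ1−h1·(2M1+M2)/6=-9/4
seg 2: a=1, c=M2/2=-33/8, d=(M3−M2)/(6·1)=11/8, b=Δ2−h2·(2M2+M3)/6=3/4
t_q=13/4 → seg 2, τ=1/4; S=1+3/4·τ+-33/8·τ²+11/8·τ³=487/512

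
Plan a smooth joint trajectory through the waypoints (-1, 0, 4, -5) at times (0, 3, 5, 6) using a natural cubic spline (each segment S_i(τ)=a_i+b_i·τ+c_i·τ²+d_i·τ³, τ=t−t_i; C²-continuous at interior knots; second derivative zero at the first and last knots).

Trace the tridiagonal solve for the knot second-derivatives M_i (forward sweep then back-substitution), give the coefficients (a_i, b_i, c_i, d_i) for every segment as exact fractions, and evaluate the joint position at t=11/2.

Δ: Δ0=1/3, Δ1=2, Δ2=-9
row 1: diag=10, rhs=10; c'=1/5, d'=1
row 2: denom=6−2·1/5=28/5; d'=(-66−2·1)/(28/5)=-85/7
back: M2=-85/7
back: M1=1−1/5·-85/7=24/7
M: M0=0, M1=24/7, M2=-85/7, M3=0
seg 0: a=-1, c=M0/2=0, d=(M1−M0)/(6·3)=4/21, b=Δ0−h0·(2M0+M1)/6=-29/21
seg 1: a=0, c=M1/2=12/7, d=(M2−M1)/(6·2)=-109/84, b=Δ1−h1·(2M1+M2)/6=79/21
seg 2: a=4, c=M2/2=-85/14, d=(M3−M2)/(6·1)=85/42, b=Δ2−h2·(2M2+M3)/6=-104/21
t_q=11/2 → seg 2, τ=1/2; S=4+-104/21·τ+-85/14·τ²+85/42·τ³=29/112

  seg 0: a=-1 b=-29/21 c=0 d=4/21
  seg 1: a=0 b=79/21 c=12/7 d=-109/84
  seg 2: a=4 b=-104/21 c=-85/14 d=85/42
S(11/2) = 29/112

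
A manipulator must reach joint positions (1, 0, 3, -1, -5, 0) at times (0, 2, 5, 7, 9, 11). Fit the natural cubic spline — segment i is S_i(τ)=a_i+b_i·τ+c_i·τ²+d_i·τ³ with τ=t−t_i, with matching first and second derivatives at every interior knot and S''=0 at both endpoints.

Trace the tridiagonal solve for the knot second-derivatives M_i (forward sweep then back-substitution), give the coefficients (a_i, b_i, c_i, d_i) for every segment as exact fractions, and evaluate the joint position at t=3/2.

Δ: Δ0=-1/2, Δ1=1, Δ2=-2, Δ3=-2, Δ4=5/2
row 1: diag=10, rhs=9; c'=3/10, d'=9/10
row 2: denom=10−3·3/10=91/10; d'=(-18−3·9/10)/(91/10)=-207/91
row 3: denom=8−2·20/91=688/91; d'=(0−2·-207/91)/(688/91)=207/344
row 4: denom=8−2·91/344=1285/172; d'=(27−2·207/344)/(1285/172)=4437/1285
back: M4=4437/1285
back: M3=207/344−91/344·4437/1285=-801/2570
back: M2=-207/91−20/91·-801/2570=-567/257
back: M1=9/10−3/10·-567/257=2007/1285
M: M0=0, M1=2007/1285, M2=-567/257, M3=-801/2570, M4=4437/1285, M5=0
seg 0: a=1, c=M0/2=0, d=(M1−M0)/(6·2)=669/5140, b=Δ0−h0·(2M0+M1)/6=-2623/2570
seg 1: a=0, c=M1/2=2007/2570, d=(M2−M1)/(6·3)=-269/1285, b=Δ1−h1·(2M1+M2)/6=1391/2570
seg 2: a=3, c=M2/2=-567/514, d=(M3−M2)/(6·2)=1623/10280, b=Δ2−h2·(2M2+M3)/6=-1093/2570
seg 3: a=-1, c=M3/2=-801/5140, d=(M4−M3)/(6·2)=645/2056, b=Δ3−h3·(2M3+M4)/6=-3782/1285
seg 4: a=-5, c=M4/2=4437/2570, d=(M5−M4)/(6·2)=-1479/5140, b=Δ4−h4·(2M4+M5)/6=509/2570
t_q=3/2 → seg 0, τ=3/2; S=1+-2623/2570·τ+0·τ²+669/5140·τ³=-3769/41120

  seg 0: a=1 b=-2623/2570 c=0 d=669/5140
  seg 1: a=0 b=1391/2570 c=2007/2570 d=-269/1285
  seg 2: a=3 b=-1093/2570 c=-567/514 d=1623/10280
  seg 3: a=-1 b=-3782/1285 c=-801/5140 d=645/2056
  seg 4: a=-5 b=509/2570 c=4437/2570 d=-1479/5140
S(3/2) = -3769/41120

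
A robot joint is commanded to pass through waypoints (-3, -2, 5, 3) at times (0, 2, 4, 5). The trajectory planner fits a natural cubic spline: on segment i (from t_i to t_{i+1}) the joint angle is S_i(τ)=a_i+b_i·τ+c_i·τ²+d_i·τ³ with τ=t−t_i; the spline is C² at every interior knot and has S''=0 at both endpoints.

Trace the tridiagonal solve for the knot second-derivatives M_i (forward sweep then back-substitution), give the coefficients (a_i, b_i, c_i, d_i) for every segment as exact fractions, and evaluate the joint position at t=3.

Δ: Δ0=1/2, Δ1=7/2, Δ2=-2
row 1: diag=8, rhs=18; c'=1/4, d'=9/4
row 2: denom=6−2·1/4=11/2; d'=(-33−2·9/4)/(11/2)=-75/11
back: M2=-75/11
back: M1=9/4−1/4·-75/11=87/22
M: M0=0, M1=87/22, M2=-75/11, M3=0
seg 0: a=-3, c=M0/2=0, d=(M1−M0)/(6·2)=29/88, b=Δ0−h0·(2M0+M1)/6=-9/11
seg 1: a=-2, c=M1/2=87/44, d=(M2−M1)/(6·2)=-79/88, b=Δ1−h1·(2M1+M2)/6=69/22
seg 2: a=5, c=M2/2=-75/22, d=(M3−M2)/(6·1)=25/22, b=Δ2−h2·(2M2+M3)/6=3/11
t_q=3 → seg 1, τ=1; S=-2+69/22·τ+87/44·τ²+-79/88·τ³=195/88

  seg 0: a=-3 b=-9/11 c=0 d=29/88
  seg 1: a=-2 b=69/22 c=87/44 d=-79/88
  seg 2: a=5 b=3/11 c=-75/22 d=25/22
S(3) = 195/88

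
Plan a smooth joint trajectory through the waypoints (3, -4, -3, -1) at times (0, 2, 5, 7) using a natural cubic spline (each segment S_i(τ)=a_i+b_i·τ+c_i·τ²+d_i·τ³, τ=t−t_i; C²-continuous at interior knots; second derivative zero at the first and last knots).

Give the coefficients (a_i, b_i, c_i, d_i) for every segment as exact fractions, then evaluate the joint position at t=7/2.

  seg 0: a=3 b=-2347/546 c=0 d=109/546
  seg 1: a=-4 b=-1039/546 c=109/91 d=-19/126
  seg 2: a=-3 b=331/273 c=-29/182 d=29/1092
S(7/2) = -971/208

Δ: Δ0=-7/2, Δ1=1/3, Δ2=1
row 1: diag=10, rhs=23; c'=3/10, d'=23/10
row 2: denom=10−3·3/10=91/10; d'=(4−3·23/10)/(91/10)=-29/91
back: M2=-29/91
back: M1=23/10−3/10·-29/91=218/91
M: M0=0, M1=218/91, M2=-29/91, M3=0
seg 0: a=3, c=M0/2=0, d=(M1−M0)/(6·2)=109/546, b=Δ0−h0·(2M0+M1)/6=-2347/546
seg 1: a=-4, c=M1/2=109/91, d=(M2−M1)/(6·3)=-19/126, b=Δ1−h1·(2M1+M2)/6=-1039/546
seg 2: a=-3, c=M2/2=-29/182, d=(M3−M2)/(6·2)=29/1092, b=Δ2−h2·(2M2+M3)/6=331/273
t_q=7/2 → seg 1, τ=3/2; S=-4+-1039/546·τ+109/91·τ²+-19/126·τ³=-971/208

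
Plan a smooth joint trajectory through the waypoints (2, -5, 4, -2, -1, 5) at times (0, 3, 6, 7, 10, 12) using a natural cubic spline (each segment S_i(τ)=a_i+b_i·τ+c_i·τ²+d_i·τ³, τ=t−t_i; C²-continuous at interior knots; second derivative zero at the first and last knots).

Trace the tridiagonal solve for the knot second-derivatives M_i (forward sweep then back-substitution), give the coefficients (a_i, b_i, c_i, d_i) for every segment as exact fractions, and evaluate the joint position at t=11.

Δ: Δ0=-7/3, Δ1=3, Δ2=-6, Δ3=1/3, Δ4=3
row 1: diag=12, rhs=32; c'=1/4, d'=8/3
row 2: denom=8−3·1/4=29/4; d'=(-54−3·8/3)/(29/4)=-248/29
row 3: denom=8−1·4/29=228/29; d'=(38−1·-248/29)/(228/29)=225/38
row 4: denom=10−3·29/76=673/76; d'=(16−3·225/38)/(673/76)=-134/673
back: M4=-134/673
back: M3=225/38−29/76·-134/673=4036/673
back: M2=-248/29−4/29·4036/673=-6312/673
back: M1=8/3−1/4·-6312/673=10118/2019
M: M0=0, M1=10118/2019, M2=-6312/673, M3=4036/673, M4=-134/673, M5=0
seg 0: a=2, c=M0/2=0, d=(M1−M0)/(6·3)=5059/18171, b=Δ0−h0·(2M0+M1)/6=-9770/2019
seg 1: a=-5, c=M1/2=5059/2019, d=(M2−M1)/(6·3)=-14527/18171, b=Δ1−h1·(2M1+M2)/6=5407/2019
seg 2: a=4, c=M2/2=-3156/673, d=(M3−M2)/(6·1)=5174/2019, b=Δ2−h2·(2M2+M3)/6=-7820/2019
seg 3: a=-2, c=M3/2=2018/673, d=(M4−M3)/(6·3)=-695/2019, b=Δ3−h3·(2M3+M4)/6=-11234/2019
seg 4: a=-1, c=M4/2=-67/673, d=(M5−M4)/(6·2)=67/4038, b=Δ4−h4·(2M4+M5)/6=6325/2019
t_q=11 → seg 4, τ=1; S=-1+6325/2019·τ+-67/673·τ²+67/4038·τ³=2759/1346

  seg 0: a=2 b=-9770/2019 c=0 d=5059/18171
  seg 1: a=-5 b=5407/2019 c=5059/2019 d=-14527/18171
  seg 2: a=4 b=-7820/2019 c=-3156/673 d=5174/2019
  seg 3: a=-2 b=-11234/2019 c=2018/673 d=-695/2019
  seg 4: a=-1 b=6325/2019 c=-67/673 d=67/4038
S(11) = 2759/1346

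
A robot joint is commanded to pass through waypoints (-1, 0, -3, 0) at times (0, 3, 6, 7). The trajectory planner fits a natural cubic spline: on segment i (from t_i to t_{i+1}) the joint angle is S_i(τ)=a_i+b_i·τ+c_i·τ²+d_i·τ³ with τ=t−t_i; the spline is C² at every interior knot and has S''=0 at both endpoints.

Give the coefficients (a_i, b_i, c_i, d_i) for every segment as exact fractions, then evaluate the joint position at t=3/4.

  seg 0: a=-1 b=97/87 c=0 d=-68/783
  seg 1: a=0 b=-107/87 c=-68/87 d=224/783
  seg 2: a=-3 b=157/87 c=52/29 d=-52/87
S(3/4) = -93/464

Δ: Δ0=1/3, Δ1=-1, Δ2=3
row 1: diag=12, rhs=-8; c'=1/4, d'=-2/3
row 2: denom=8−3·1/4=29/4; d'=(24−3·-2/3)/(29/4)=104/29
back: M2=104/29
back: M1=-2/3−1/4·104/29=-136/87
M: M0=0, M1=-136/87, M2=104/29, M3=0
seg 0: a=-1, c=M0/2=0, d=(M1−M0)/(6·3)=-68/783, b=Δ0−h0·(2M0+M1)/6=97/87
seg 1: a=0, c=M1/2=-68/87, d=(M2−M1)/(6·3)=224/783, b=Δ1−h1·(2M1+M2)/6=-107/87
seg 2: a=-3, c=M2/2=52/29, d=(M3−M2)/(6·1)=-52/87, b=Δ2−h2·(2M2+M3)/6=157/87
t_q=3/4 → seg 0, τ=3/4; S=-1+97/87·τ+0·τ²+-68/783·τ³=-93/464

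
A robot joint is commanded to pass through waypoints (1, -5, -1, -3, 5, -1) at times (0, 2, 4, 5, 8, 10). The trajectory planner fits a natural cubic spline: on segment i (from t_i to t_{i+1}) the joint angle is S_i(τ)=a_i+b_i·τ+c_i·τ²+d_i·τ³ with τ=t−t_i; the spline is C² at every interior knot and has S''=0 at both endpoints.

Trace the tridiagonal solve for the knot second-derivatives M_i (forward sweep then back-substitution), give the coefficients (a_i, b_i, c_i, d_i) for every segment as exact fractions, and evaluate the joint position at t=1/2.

  seg 0: a=1 b=-11012/2283 c=0 d=4163/9132
  seg 1: a=-5 b=1477/2283 c=4163/1522 d=-2350/2283
  seg 2: a=-1 b=-1745/2283 c=-5237/1522 d=10069/4566
  seg 3: a=-3 b=-4705/4566 c=2416/761 d=-8869/13698
  seg 4: a=5 b=1225/2283 c=-4037/1522 d=4037/9132
S(1/2) = -32991/24352

Δ: Δ0=-3, Δ1=2, Δ2=-2, Δ3=8/3, Δ4=-3
row 1: diag=8, rhs=30; c'=1/4, d'=15/4
row 2: denom=6−2·1/4=11/2; d'=(-24−2·15/4)/(11/2)=-63/11
row 3: denom=8−1·2/11=86/11; d'=(28−1·-63/11)/(86/11)=371/86
row 4: denom=10−3·33/86=761/86; d'=(-34−3·371/86)/(761/86)=-4037/761
back: M4=-4037/761
back: M3=371/86−33/86·-4037/761=4832/761
back: M2=-63/11−2/11·4832/761=-5237/761
back: M1=15/4−1/4·-5237/761=4163/761
M: M0=0, M1=4163/761, M2=-5237/761, M3=4832/761, M4=-4037/761, M5=0
seg 0: a=1, c=M0/2=0, d=(M1−M0)/(6·2)=4163/9132, b=Δ0−h0·(2M0+M1)/6=-11012/2283
seg 1: a=-5, c=M1/2=4163/1522, d=(M2−M1)/(6·2)=-2350/2283, b=Δ1−h1·(2M1+M2)/6=1477/2283
seg 2: a=-1, c=M2/2=-5237/1522, d=(M3−M2)/(6·1)=10069/4566, b=Δ2−h2·(2M2+M3)/6=-1745/2283
seg 3: a=-3, c=M3/2=2416/761, d=(M4−M3)/(6·3)=-8869/13698, b=Δ3−h3·(2M3+M4)/6=-4705/4566
seg 4: a=5, c=M4/2=-4037/1522, d=(M5−M4)/(6·2)=4037/9132, b=Δ4−h4·(2M4+M5)/6=1225/2283
t_q=1/2 → seg 0, τ=1/2; S=1+-11012/2283·τ+0·τ²+4163/9132·τ³=-32991/24352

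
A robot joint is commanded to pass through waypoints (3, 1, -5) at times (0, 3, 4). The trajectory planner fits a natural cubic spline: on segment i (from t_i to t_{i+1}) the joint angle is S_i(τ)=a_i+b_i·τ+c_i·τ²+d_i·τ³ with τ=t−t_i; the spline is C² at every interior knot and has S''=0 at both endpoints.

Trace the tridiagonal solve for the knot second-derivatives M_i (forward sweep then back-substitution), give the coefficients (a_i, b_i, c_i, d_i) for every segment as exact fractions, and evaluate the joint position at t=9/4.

  seg 0: a=3 b=4/3 c=0 d=-2/9
  seg 1: a=1 b=-14/3 c=-2 d=2/3
S(9/4) = 111/32

Δ: Δ0=-2/3, Δ1=-6
row 1: diag=8, rhs=-32; c'=1/8, d'=-4
back: M1=-4
M: M0=0, M1=-4, M2=0
seg 0: a=3, c=M0/2=0, d=(M1−M0)/(6·3)=-2/9, b=Δ0−h0·(2M0+M1)/6=4/3
seg 1: a=1, c=M1/2=-2, d=(M2−M1)/(6·1)=2/3, b=Δ1−h1·(2M1+M2)/6=-14/3
t_q=9/4 → seg 0, τ=9/4; S=3+4/3·τ+0·τ²+-2/9·τ³=111/32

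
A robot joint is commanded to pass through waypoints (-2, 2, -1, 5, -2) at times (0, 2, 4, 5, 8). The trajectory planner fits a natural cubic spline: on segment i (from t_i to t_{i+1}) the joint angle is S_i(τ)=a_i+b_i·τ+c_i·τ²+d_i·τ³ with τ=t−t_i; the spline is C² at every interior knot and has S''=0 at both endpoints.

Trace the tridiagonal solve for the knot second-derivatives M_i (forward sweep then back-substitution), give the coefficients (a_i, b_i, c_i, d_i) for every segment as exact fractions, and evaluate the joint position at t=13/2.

Δ: Δ0=2, Δ1=-3/2, Δ2=6, Δ3=-7/3
row 1: diag=8, rhs=-21; c'=1/4, d'=-21/8
row 2: denom=6−2·1/4=11/2; d'=(45−2·-21/8)/(11/2)=201/22
row 3: denom=8−1·2/11=86/11; d'=(-50−1·201/22)/(86/11)=-1301/172
back: M3=-1301/172
back: M2=201/22−2/11·-1301/172=452/43
back: M1=-21/8−1/4·452/43=-1807/344
M: M0=0, M1=-1807/344, M2=452/43, M3=-1301/172, M4=0
seg 0: a=-2, c=M0/2=0, d=(M1−M0)/(6·2)=-1807/4128, b=Δ0−h0·(2M0+M1)/6=3871/1032
seg 1: a=2, c=M1/2=-1807/688, d=(M2−M1)/(6·2)=5423/4128, b=Δ1−h1·(2M1+M2)/6=-775/516
seg 2: a=-1, c=M2/2=226/43, d=(M3−M2)/(6·1)=-3109/1032, b=Δ2−h2·(2M2+M3)/6=3877/1032
seg 3: a=5, c=M3/2=-1301/344, d=(M4−M3)/(6·3)=1301/3096, b=Δ3−h3·(2M3+M4)/6=2699/516
t_q=13/2 → seg 3, τ=3/2; S=5+2699/516·τ+-1301/344·τ²+1301/3096·τ³=15837/2752

  seg 0: a=-2 b=3871/1032 c=0 d=-1807/4128
  seg 1: a=2 b=-775/516 c=-1807/688 d=5423/4128
  seg 2: a=-1 b=3877/1032 c=226/43 d=-3109/1032
  seg 3: a=5 b=2699/516 c=-1301/344 d=1301/3096
S(13/2) = 15837/2752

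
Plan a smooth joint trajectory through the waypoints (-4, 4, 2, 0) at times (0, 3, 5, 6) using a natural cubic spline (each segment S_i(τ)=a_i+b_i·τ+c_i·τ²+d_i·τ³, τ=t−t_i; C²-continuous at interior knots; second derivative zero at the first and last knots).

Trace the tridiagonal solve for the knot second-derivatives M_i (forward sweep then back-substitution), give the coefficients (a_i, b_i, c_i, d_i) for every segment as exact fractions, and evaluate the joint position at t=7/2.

Δ: Δ0=8/3, Δ1=-1, Δ2=-2
row 1: diag=10, rhs=-22; c'=1/5, d'=-11/5
row 2: denom=6−2·1/5=28/5; d'=(-6−2·-11/5)/(28/5)=-2/7
back: M2=-2/7
back: M1=-11/5−1/5·-2/7=-15/7
M: M0=0, M1=-15/7, M2=-2/7, M3=0
seg 0: a=-4, c=M0/2=0, d=(M1−M0)/(6·3)=-5/42, b=Δ0−h0·(2M0+M1)/6=157/42
seg 1: a=4, c=M1/2=-15/14, d=(M2−M1)/(6·2)=13/84, b=Δ1−h1·(2M1+M2)/6=11/21
seg 2: a=2, c=M2/2=-1/7, d=(M3−M2)/(6·1)=1/21, b=Δ2−h2·(2M2+M3)/6=-40/21
t_q=7/2 → seg 1, τ=1/2; S=4+11/21·τ+-15/14·τ²+13/84·τ³=899/224

  seg 0: a=-4 b=157/42 c=0 d=-5/42
  seg 1: a=4 b=11/21 c=-15/14 d=13/84
  seg 2: a=2 b=-40/21 c=-1/7 d=1/21
S(7/2) = 899/224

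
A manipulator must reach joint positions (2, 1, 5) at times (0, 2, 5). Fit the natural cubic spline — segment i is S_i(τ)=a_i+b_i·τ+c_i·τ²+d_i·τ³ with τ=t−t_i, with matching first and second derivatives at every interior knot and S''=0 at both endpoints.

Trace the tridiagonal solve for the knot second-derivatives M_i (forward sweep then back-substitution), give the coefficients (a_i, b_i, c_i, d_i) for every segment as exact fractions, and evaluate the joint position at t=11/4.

Δ: Δ0=-1/2, Δ1=4/3
row 1: diag=10, rhs=11; c'=3/10, d'=11/10
back: M1=11/10
M: M0=0, M1=11/10, M2=0
seg 0: a=2, c=M0/2=0, d=(M1−M0)/(6·2)=11/120, b=Δ0−h0·(2M0+M1)/6=-13/15
seg 1: a=1, c=M1/2=11/20, d=(M2−M1)/(6·3)=-11/180, b=Δ1−h1·(2M1+M2)/6=7/30
t_q=11/4 → seg 1, τ=3/4; S=1+7/30·τ+11/20·τ²+-11/180·τ³=1867/1280

  seg 0: a=2 b=-13/15 c=0 d=11/120
  seg 1: a=1 b=7/30 c=11/20 d=-11/180
S(11/4) = 1867/1280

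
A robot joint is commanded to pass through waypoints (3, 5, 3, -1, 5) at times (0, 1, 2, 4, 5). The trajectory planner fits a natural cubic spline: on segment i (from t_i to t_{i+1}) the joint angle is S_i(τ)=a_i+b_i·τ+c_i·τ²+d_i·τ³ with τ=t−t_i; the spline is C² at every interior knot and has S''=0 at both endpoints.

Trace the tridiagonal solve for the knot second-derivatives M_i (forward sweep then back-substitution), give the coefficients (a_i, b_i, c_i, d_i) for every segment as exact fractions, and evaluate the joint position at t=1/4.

  seg 0: a=3 b=178/61 c=0 d=-56/61
  seg 1: a=5 b=10/61 c=-168/61 d=36/61
  seg 2: a=3 b=-218/61 c=-60/61 d=54/61
  seg 3: a=-1 b=190/61 c=264/61 d=-88/61
S(1/4) = 1813/488

Δ: Δ0=2, Δ1=-2, Δ2=-2, Δ3=6
row 1: diag=4, rhs=-24; c'=1/4, d'=-6
row 2: denom=6−1·1/4=23/4; d'=(0−1·-6)/(23/4)=24/23
row 3: denom=6−2·8/23=122/23; d'=(48−2·24/23)/(122/23)=528/61
back: M3=528/61
back: M2=24/23−8/23·528/61=-120/61
back: M1=-6−1/4·-120/61=-336/61
M: M0=0, M1=-336/61, M2=-120/61, M3=528/61, M4=0
seg 0: a=3, c=M0/2=0, d=(M1−M0)/(6·1)=-56/61, b=Δ0−h0·(2M0+M1)/6=178/61
seg 1: a=5, c=M1/2=-168/61, d=(M2−M1)/(6·1)=36/61, b=Δ1−h1·(2M1+M2)/6=10/61
seg 2: a=3, c=M2/2=-60/61, d=(M3−M2)/(6·2)=54/61, b=Δ2−h2·(2M2+M3)/6=-218/61
seg 3: a=-1, c=M3/2=264/61, d=(M4−M3)/(6·1)=-88/61, b=Δ3−h3·(2M3+M4)/6=190/61
t_q=1/4 → seg 0, τ=1/4; S=3+178/61·τ+0·τ²+-56/61·τ³=1813/488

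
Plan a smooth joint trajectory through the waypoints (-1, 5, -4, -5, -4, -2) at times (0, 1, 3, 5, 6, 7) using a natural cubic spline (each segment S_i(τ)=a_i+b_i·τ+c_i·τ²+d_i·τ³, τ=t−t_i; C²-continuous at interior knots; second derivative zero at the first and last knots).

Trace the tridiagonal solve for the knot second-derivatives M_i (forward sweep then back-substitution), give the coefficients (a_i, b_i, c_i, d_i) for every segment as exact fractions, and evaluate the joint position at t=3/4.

Δ: Δ0=6, Δ1=-9/2, Δ2=-1/2, Δ3=1, Δ4=2
row 1: diag=6, rhs=-63; c'=1/3, d'=-21/2
row 2: denom=8−2·1/3=22/3; d'=(24−2·-21/2)/(22/3)=135/22
row 3: denom=6−2·3/11=60/11; d'=(9−2·135/22)/(60/11)=-3/5
row 4: denom=4−1·11/60=229/60; d'=(6−1·-3/5)/(229/60)=396/229
back: M4=396/229
back: M3=-3/5−11/60·396/229=-210/229
back: M2=135/22−3/11·-210/229=2925/458
back: M1=-21/2−1/3·2925/458=-2892/229
M: M0=0, M1=-2892/229, M2=2925/458, M3=-210/229, M4=396/229, M5=0
seg 0: a=-1, c=M0/2=0, d=(M1−M0)/(6·1)=-482/229, b=Δ0−h0·(2M0+M1)/6=1856/229
seg 1: a=5, c=M1/2=-1446/229, d=(M2−M1)/(6·2)=2903/1832, b=Δ1−h1·(2M1+M2)/6=410/229
seg 2: a=-4, c=M2/2=2925/916, d=(M3−M2)/(6·2)=-1115/1832, b=Δ2−h2·(2M2+M3)/6=-2039/458
seg 3: a=-5, c=M3/2=-105/229, d=(M4−M3)/(6·1)=101/229, b=Δ3−h3·(2M3+M4)/6=233/229
seg 4: a=-4, c=M4/2=198/229, d=(M5−M4)/(6·1)=-66/229, b=Δ4−h4·(2M4+M5)/6=326/229
t_q=3/4 → seg 0, τ=3/4; S=-1+1856/229·τ+0·τ²+-482/229·τ³=30709/7328

  seg 0: a=-1 b=1856/229 c=0 d=-482/229
  seg 1: a=5 b=410/229 c=-1446/229 d=2903/1832
  seg 2: a=-4 b=-2039/458 c=2925/916 d=-1115/1832
  seg 3: a=-5 b=233/229 c=-105/229 d=101/229
  seg 4: a=-4 b=326/229 c=198/229 d=-66/229
S(3/4) = 30709/7328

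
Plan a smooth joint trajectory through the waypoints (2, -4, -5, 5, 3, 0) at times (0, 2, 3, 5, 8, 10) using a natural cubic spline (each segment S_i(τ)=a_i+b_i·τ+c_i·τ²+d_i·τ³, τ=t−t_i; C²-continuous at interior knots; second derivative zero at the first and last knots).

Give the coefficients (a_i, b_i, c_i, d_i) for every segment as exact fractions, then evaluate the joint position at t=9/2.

  seg 0: a=2 b=-28651/8835 c=0 d=1073/17670
  seg 1: a=-4 b=-22213/8835 c=1073/2945 d=10159/8835
  seg 2: a=-5 b=14702/8835 c=11232/2945 d=-37919/35340
  seg 3: a=5 b=35729/8835 c=-3091/1178 d=18619/53010
  seg 4: a=3 b=-39161/17670 c=1582/2945 d=-791/8835
S(9/2) = 46293/18848

Δ: Δ0=-3, Δ1=-1, Δ2=5, Δ3=-2/3, Δ4=-3/2
row 1: diag=6, rhs=12; c'=1/6, d'=2
row 2: denom=6−1·1/6=35/6; d'=(36−1·2)/(35/6)=204/35
row 3: denom=10−2·12/35=326/35; d'=(-34−2·204/35)/(326/35)=-799/163
row 4: denom=10−3·105/326=2945/326; d'=(-5−3·-799/163)/(2945/326)=3164/2945
back: M4=3164/2945
back: M3=-799/163−105/326·3164/2945=-3091/589
back: M2=204/35−12/35·-3091/589=22464/2945
back: M1=2−1/6·22464/2945=2146/2945
M: M0=0, M1=2146/2945, M2=22464/2945, M3=-3091/589, M4=3164/2945, M5=0
seg 0: a=2, c=M0/2=0, d=(M1−M0)/(6·2)=1073/17670, b=Δ0−h0·(2M0+M1)/6=-28651/8835
seg 1: a=-4, c=M1/2=1073/2945, d=(M2−M1)/(6·1)=10159/8835, b=Δ1−h1·(2M1+M2)/6=-22213/8835
seg 2: a=-5, c=M2/2=11232/2945, d=(M3−M2)/(6·2)=-37919/35340, b=Δ2−h2·(2M2+M3)/6=14702/8835
seg 3: a=5, c=M3/2=-3091/1178, d=(M4−M3)/(6·3)=18619/53010, b=Δ3−h3·(2M3+M4)/6=35729/8835
seg 4: a=3, c=M4/2=1582/2945, d=(M5−M4)/(6·2)=-791/8835, b=Δ4−h4·(2M4+M5)/6=-39161/17670
t_q=9/2 → seg 2, τ=3/2; S=-5+14702/8835·τ+11232/2945·τ²+-37919/35340·τ³=46293/18848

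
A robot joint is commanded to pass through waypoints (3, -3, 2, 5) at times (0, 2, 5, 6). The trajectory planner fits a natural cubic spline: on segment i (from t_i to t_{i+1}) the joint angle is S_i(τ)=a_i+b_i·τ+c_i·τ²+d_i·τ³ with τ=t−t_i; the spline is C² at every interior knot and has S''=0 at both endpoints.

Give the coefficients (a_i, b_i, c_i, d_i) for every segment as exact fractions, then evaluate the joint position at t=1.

  seg 0: a=3 b=-839/213 c=0 d=50/213
  seg 1: a=-3 b=-239/213 c=100/71 d=-34/213
  seg 2: a=2 b=643/213 c=-2/71 d=2/213
S(1) = -50/71

Δ: Δ0=-3, Δ1=5/3, Δ2=3
row 1: diag=10, rhs=28; c'=3/10, d'=14/5
row 2: denom=8−3·3/10=71/10; d'=(8−3·14/5)/(71/10)=-4/71
back: M2=-4/71
back: M1=14/5−3/10·-4/71=200/71
M: M0=0, M1=200/71, M2=-4/71, M3=0
seg 0: a=3, c=M0/2=0, d=(M1−M0)/(6·2)=50/213, b=Δ0−h0·(2M0+M1)/6=-839/213
seg 1: a=-3, c=M1/2=100/71, d=(M2−M1)/(6·3)=-34/213, b=Δ1−h1·(2M1+M2)/6=-239/213
seg 2: a=2, c=M2/2=-2/71, d=(M3−M2)/(6·1)=2/213, b=Δ2−h2·(2M2+M3)/6=643/213
t_q=1 → seg 0, τ=1; S=3+-839/213·τ+0·τ²+50/213·τ³=-50/71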